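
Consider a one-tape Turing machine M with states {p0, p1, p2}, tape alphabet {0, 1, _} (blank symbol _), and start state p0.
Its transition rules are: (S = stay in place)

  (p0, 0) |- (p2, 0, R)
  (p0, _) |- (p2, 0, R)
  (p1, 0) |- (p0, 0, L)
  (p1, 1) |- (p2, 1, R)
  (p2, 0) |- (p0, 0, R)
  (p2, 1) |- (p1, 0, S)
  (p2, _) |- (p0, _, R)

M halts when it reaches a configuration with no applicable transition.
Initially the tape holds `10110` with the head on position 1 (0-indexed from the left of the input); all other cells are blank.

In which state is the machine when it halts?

p0

p0 | 1[0]110   read 0 → write 0, move R, go to p2
p2 | 10[1]10   read 1 → write 0, move S, go to p1
p1 | 10[0]10   read 0 → write 0, move L, go to p0
p0 | 1[0]010   read 0 → write 0, move R, go to p2
p2 | 10[0]10   read 0 → write 0, move R, go to p0
p0 | 100[1]0
No transition is defined for (p0, 1); M halts in state p0.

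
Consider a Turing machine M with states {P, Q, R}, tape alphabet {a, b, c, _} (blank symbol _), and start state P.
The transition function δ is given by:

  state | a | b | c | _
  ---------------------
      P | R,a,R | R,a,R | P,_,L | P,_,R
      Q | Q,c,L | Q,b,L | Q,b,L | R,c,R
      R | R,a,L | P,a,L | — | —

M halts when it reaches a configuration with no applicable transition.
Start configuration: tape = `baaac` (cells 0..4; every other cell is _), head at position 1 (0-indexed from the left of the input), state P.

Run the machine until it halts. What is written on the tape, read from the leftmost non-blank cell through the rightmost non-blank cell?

aaaac

state=P head=1 tape=_b[a]aac   (P,a)→(R,a,R)
state=R head=2 tape=_ba[a]ac   (R,a)→(R,a,L)
state=R head=1 tape=_b[a]aac   (R,a)→(R,a,L)
state=R head=0 tape=_[b]aaac   (R,b)→(P,a,L)
state=P head=-1 tape=[_]aaaac   (P,_)→(P,_,R)
state=P head=0 tape=_[a]aaac   (P,a)→(R,a,R)
state=R head=1 tape=_a[a]aac   (R,a)→(R,a,L)
state=R head=0 tape=_[a]aaac   (R,a)→(R,a,L)
state=R head=-1 tape=[_]aaaac
The non-blank tape span at halt is aaaac.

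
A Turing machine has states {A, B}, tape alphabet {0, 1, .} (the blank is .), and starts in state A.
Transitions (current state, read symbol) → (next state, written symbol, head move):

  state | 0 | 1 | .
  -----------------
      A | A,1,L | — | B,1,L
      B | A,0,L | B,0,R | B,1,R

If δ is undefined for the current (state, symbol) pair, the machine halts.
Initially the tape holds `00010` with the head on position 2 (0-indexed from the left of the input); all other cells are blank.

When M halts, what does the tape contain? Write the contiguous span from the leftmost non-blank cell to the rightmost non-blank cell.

state=A head=2 tape=..00[0]10   (A,0)→(A,1,L)
state=A head=1 tape=..0[0]110   (A,0)→(A,1,L)
state=A head=0 tape=..[0]1110   (A,0)→(A,1,L)
state=A head=-1 tape=.[.]11110   (A,.)→(B,1,L)
state=B head=-2 tape=[.]111110   (B,.)→(B,1,R)
state=B head=-1 tape=1[1]11110   (B,1)→(B,0,R)
state=B head=0 tape=10[1]1110   (B,1)→(B,0,R)
state=B head=1 tape=100[1]110   (B,1)→(B,0,R)
state=B head=2 tape=1000[1]10   (B,1)→(B,0,R)
state=B head=3 tape=10000[1]0   (B,1)→(B,0,R)
state=B head=4 tape=100000[0]   (B,0)→(A,0,L)
state=A head=3 tape=10000[0]0   (A,0)→(A,1,L)
state=A head=2 tape=1000[0]10   (A,0)→(A,1,L)
state=A head=1 tape=100[0]110   (A,0)→(A,1,L)
state=A head=0 tape=10[0]1110   (A,0)→(A,1,L)
state=A head=-1 tape=1[0]11110   (A,0)→(A,1,L)
state=A head=-2 tape=[1]111110
The non-blank tape span at halt is 1111110.

1111110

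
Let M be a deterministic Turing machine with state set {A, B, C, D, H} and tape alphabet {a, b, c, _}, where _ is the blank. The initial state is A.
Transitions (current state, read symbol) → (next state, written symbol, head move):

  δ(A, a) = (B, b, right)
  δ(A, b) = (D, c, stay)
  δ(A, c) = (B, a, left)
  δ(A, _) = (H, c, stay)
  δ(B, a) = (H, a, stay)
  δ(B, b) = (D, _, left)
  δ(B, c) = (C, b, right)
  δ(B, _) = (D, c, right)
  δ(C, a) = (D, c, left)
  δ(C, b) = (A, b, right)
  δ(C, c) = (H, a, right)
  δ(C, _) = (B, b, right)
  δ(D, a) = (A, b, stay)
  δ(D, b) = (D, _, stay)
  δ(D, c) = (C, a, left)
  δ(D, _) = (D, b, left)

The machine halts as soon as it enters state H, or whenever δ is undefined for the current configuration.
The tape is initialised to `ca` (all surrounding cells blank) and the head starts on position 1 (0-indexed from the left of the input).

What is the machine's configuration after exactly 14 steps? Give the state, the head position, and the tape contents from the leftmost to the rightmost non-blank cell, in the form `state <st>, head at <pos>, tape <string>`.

state=A head=1 tape=_c[a]__   (A,a)→(B,b,right)
state=B head=2 tape=_cb[_]_   (B,_)→(D,c,right)
state=D head=3 tape=_cbc[_]   (D,_)→(D,b,left)
state=D head=2 tape=_cb[c]b   (D,c)→(C,a,left)
state=C head=1 tape=_c[b]ab   (C,b)→(A,b,right)
state=A head=2 tape=_cb[a]b   (A,a)→(B,b,right)
state=B head=3 tape=_cbb[b]   (B,b)→(D,_,left)
state=D head=2 tape=_cb[b]_   (D,b)→(D,_,stay)
state=D head=2 tape=_cb[_]_   (D,_)→(D,b,left)
state=D head=1 tape=_c[b]b_   (D,b)→(D,_,stay)
state=D head=1 tape=_c[_]b_   (D,_)→(D,b,left)
state=D head=0 tape=_[c]bb_   (D,c)→(C,a,left)
state=C head=-1 tape=[_]abb_   (C,_)→(B,b,right)
state=B head=0 tape=b[a]bb_   (B,a)→(H,a,stay)
state=H head=0 tape=b[a]bb_
After 14 steps: state H, head at 0, tape babb.

state H, head at 0, tape babb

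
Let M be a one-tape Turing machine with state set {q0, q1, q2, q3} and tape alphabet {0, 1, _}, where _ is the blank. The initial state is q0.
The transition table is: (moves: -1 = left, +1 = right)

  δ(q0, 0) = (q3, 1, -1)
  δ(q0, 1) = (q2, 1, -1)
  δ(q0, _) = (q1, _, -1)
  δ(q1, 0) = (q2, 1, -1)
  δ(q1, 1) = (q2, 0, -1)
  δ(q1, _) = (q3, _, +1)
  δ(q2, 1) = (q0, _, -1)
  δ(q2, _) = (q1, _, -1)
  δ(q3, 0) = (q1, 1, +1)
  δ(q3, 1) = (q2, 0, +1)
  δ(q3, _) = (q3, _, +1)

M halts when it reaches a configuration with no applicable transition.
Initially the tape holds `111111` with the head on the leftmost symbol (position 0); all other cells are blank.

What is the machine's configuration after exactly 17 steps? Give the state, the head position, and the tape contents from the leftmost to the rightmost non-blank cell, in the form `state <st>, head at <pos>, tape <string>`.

q0 | __[1]11111   read 1 → write 1, move -1, go to q2
q2 | _[_]111111   read _ → write _, move -1, go to q1
q1 | [_]_111111   read _ → write _, move +1, go to q3
q3 | _[_]111111   read _ → write _, move +1, go to q3
q3 | __[1]11111   read 1 → write 0, move +1, go to q2
q2 | __0[1]1111   read 1 → write _, move -1, go to q0
q0 | __[0]_1111   read 0 → write 1, move -1, go to q3
q3 | _[_]1_1111   read _ → write _, move +1, go to q3
q3 | __[1]_1111   read 1 → write 0, move +1, go to q2
q2 | __0[_]1111   read _ → write _, move -1, go to q1
q1 | __[0]_1111   read 0 → write 1, move -1, go to q2
q2 | _[_]1_1111   read _ → write _, move -1, go to q1
q1 | [_]_1_1111   read _ → write _, move +1, go to q3
q3 | _[_]1_1111   read _ → write _, move +1, go to q3
q3 | __[1]_1111   read 1 → write 0, move +1, go to q2
q2 | __0[_]1111   read _ → write _, move -1, go to q1
q1 | __[0]_1111   read 0 → write 1, move -1, go to q2
q2 | _[_]1_1111
After 17 steps: state q2, head at -1, tape 1_1111.

state q2, head at -1, tape 1_1111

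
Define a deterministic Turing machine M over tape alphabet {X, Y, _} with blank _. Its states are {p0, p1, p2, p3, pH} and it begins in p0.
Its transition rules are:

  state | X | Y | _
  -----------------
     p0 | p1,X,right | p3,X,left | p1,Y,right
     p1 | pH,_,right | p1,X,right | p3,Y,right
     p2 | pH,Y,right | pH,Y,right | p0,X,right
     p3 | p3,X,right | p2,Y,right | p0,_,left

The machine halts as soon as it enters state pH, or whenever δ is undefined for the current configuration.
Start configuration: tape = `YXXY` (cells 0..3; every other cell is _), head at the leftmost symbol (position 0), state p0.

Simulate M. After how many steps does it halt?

state=p0 head=0 tape=__[Y]XXY____   (p0,Y)→(p3,X,left)
state=p3 head=-1 tape=_[_]XXXY____   (p3,_)→(p0,_,left)
state=p0 head=-2 tape=[_]_XXXY____   (p0,_)→(p1,Y,right)
state=p1 head=-1 tape=Y[_]XXXY____   (p1,_)→(p3,Y,right)
state=p3 head=0 tape=YY[X]XXY____   (p3,X)→(p3,X,right)
state=p3 head=1 tape=YYX[X]XY____   (p3,X)→(p3,X,right)
state=p3 head=2 tape=YYXX[X]Y____   (p3,X)→(p3,X,right)
state=p3 head=3 tape=YYXXX[Y]____   (p3,Y)→(p2,Y,right)
state=p2 head=4 tape=YYXXXY[_]___   (p2,_)→(p0,X,right)
state=p0 head=5 tape=YYXXXYX[_]__   (p0,_)→(p1,Y,right)
state=p1 head=6 tape=YYXXXYXY[_]_   (p1,_)→(p3,Y,right)
state=p3 head=7 tape=YYXXXYXYY[_]   (p3,_)→(p0,_,left)
state=p0 head=6 tape=YYXXXYXY[Y]_   (p0,Y)→(p3,X,left)
state=p3 head=5 tape=YYXXXYX[Y]X_   (p3,Y)→(p2,Y,right)
state=p2 head=6 tape=YYXXXYXY[X]_   (p2,X)→(pH,Y,right)
state=pH head=7 tape=YYXXXYXYY[_]
M halts after 15 transitions.

15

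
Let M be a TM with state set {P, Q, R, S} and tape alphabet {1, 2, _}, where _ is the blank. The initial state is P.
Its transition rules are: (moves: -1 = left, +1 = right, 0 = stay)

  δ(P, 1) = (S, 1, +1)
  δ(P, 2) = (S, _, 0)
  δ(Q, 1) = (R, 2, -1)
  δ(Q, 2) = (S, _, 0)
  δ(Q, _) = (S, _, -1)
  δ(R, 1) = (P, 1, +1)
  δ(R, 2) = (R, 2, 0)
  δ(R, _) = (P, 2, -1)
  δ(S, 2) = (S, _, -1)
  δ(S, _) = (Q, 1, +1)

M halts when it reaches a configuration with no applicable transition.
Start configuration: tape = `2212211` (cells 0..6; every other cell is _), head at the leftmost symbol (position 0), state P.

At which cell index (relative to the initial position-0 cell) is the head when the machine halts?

6

P | [2]212211_   read 2 → write _, move 0, go to S
S | [_]212211_   read _ → write 1, move +1, go to Q
Q | 1[2]12211_   read 2 → write _, move 0, go to S
S | 1[_]12211_   read _ → write 1, move +1, go to Q
Q | 11[1]2211_   read 1 → write 2, move -1, go to R
R | 1[1]22211_   read 1 → write 1, move +1, go to P
P | 11[2]2211_   read 2 → write _, move 0, go to S
S | 11[_]2211_   read _ → write 1, move +1, go to Q
Q | 111[2]211_   read 2 → write _, move 0, go to S
S | 111[_]211_   read _ → write 1, move +1, go to Q
Q | 1111[2]11_   read 2 → write _, move 0, go to S
S | 1111[_]11_   read _ → write 1, move +1, go to Q
Q | 11111[1]1_   read 1 → write 2, move -1, go to R
R | 1111[1]21_   read 1 → write 1, move +1, go to P
P | 11111[2]1_   read 2 → write _, move 0, go to S
S | 11111[_]1_   read _ → write 1, move +1, go to Q
Q | 111111[1]_   read 1 → write 2, move -1, go to R
R | 11111[1]2_   read 1 → write 1, move +1, go to P
P | 111111[2]_   read 2 → write _, move 0, go to S
S | 111111[_]_   read _ → write 1, move +1, go to Q
Q | 1111111[_]   read _ → write _, move -1, go to S
S | 111111[1]_
At halt the head is at cell 6.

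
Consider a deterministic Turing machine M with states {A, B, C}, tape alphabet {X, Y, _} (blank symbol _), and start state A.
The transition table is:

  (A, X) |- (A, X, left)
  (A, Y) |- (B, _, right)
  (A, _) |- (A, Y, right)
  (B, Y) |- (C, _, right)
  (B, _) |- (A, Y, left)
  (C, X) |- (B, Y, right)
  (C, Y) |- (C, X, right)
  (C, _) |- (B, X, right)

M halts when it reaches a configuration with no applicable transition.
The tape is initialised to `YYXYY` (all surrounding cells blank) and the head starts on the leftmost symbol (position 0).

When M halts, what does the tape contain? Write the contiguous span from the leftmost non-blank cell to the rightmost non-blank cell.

state=A head=0 tape=[Y]YXYY__   (A,Y)→(B,_,right)
state=B head=1 tape=_[Y]XYY__   (B,Y)→(C,_,right)
state=C head=2 tape=__[X]YY__   (C,X)→(B,Y,right)
state=B head=3 tape=__Y[Y]Y__   (B,Y)→(C,_,right)
state=C head=4 tape=__Y_[Y]__   (C,Y)→(C,X,right)
state=C head=5 tape=__Y_X[_]_   (C,_)→(B,X,right)
state=B head=6 tape=__Y_XX[_]   (B,_)→(A,Y,left)
state=A head=5 tape=__Y_X[X]Y   (A,X)→(A,X,left)
state=A head=4 tape=__Y_[X]XY   (A,X)→(A,X,left)
state=A head=3 tape=__Y[_]XXY   (A,_)→(A,Y,right)
state=A head=4 tape=__YY[X]XY   (A,X)→(A,X,left)
state=A head=3 tape=__Y[Y]XXY   (A,Y)→(B,_,right)
state=B head=4 tape=__Y_[X]XY
The non-blank tape span at halt is Y_XXY.

Y_XXY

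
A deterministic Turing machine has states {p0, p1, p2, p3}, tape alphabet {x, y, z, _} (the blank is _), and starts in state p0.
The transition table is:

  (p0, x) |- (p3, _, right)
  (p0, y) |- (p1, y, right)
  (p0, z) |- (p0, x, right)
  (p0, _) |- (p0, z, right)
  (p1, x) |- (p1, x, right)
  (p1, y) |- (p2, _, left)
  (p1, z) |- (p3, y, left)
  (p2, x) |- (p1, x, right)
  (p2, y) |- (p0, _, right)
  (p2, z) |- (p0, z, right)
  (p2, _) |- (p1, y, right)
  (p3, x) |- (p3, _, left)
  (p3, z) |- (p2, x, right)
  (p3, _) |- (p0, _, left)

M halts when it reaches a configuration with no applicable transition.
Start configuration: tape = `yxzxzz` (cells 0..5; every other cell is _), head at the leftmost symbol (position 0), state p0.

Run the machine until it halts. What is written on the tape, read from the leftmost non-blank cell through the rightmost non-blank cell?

y_yxzz

state=p0 head=0 tape=[y]xzxzz   (p0,y)→(p1,y,right)
state=p1 head=1 tape=y[x]zxzz   (p1,x)→(p1,x,right)
state=p1 head=2 tape=yx[z]xzz   (p1,z)→(p3,y,left)
state=p3 head=1 tape=y[x]yxzz   (p3,x)→(p3,_,left)
state=p3 head=0 tape=[y]_yxzz
The non-blank tape span at halt is y_yxzz.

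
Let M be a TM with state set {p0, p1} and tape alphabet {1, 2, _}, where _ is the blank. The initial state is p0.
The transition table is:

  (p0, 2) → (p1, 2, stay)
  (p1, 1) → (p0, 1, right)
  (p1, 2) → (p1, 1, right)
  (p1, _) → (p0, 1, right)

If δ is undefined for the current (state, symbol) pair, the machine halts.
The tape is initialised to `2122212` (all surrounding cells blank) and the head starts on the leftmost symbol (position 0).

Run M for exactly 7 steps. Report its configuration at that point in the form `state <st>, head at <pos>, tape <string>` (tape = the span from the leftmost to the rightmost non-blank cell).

state=p0 head=0 tape=[2]122212   (p0,2)→(p1,2,stay)
state=p1 head=0 tape=[2]122212   (p1,2)→(p1,1,right)
state=p1 head=1 tape=1[1]22212   (p1,1)→(p0,1,right)
state=p0 head=2 tape=11[2]2212   (p0,2)→(p1,2,stay)
state=p1 head=2 tape=11[2]2212   (p1,2)→(p1,1,right)
state=p1 head=3 tape=111[2]212   (p1,2)→(p1,1,right)
state=p1 head=4 tape=1111[2]12   (p1,2)→(p1,1,right)
state=p1 head=5 tape=11111[1]2
After 7 steps: state p1, head at 5, tape 1111112.

state p1, head at 5, tape 1111112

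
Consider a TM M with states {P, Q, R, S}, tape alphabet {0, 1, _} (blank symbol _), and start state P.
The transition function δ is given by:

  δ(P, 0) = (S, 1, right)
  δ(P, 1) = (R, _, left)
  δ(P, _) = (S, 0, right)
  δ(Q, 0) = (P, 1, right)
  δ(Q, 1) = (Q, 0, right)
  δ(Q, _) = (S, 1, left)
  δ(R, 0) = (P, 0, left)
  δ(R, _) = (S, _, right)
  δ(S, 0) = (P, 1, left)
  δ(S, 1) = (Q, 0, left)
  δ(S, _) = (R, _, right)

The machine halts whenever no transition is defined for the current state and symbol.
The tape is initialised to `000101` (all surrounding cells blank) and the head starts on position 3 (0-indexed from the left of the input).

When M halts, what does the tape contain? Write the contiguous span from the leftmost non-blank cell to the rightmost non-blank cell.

011101

P | _000[1]01   read 1 → write _, move left, go to R
R | _00[0]_01   read 0 → write 0, move left, go to P
P | _0[0]0_01   read 0 → write 1, move right, go to S
S | _01[0]_01   read 0 → write 1, move left, go to P
P | _0[1]1_01   read 1 → write _, move left, go to R
R | _[0]_1_01   read 0 → write 0, move left, go to P
P | [_]0_1_01   read _ → write 0, move right, go to S
S | 0[0]_1_01   read 0 → write 1, move left, go to P
P | [0]1_1_01   read 0 → write 1, move right, go to S
S | 1[1]_1_01   read 1 → write 0, move left, go to Q
Q | [1]0_1_01   read 1 → write 0, move right, go to Q
Q | 0[0]_1_01   read 0 → write 1, move right, go to P
P | 01[_]1_01   read _ → write 0, move right, go to S
S | 010[1]_01   read 1 → write 0, move left, go to Q
Q | 01[0]0_01   read 0 → write 1, move right, go to P
P | 011[0]_01   read 0 → write 1, move right, go to S
S | 0111[_]01   read _ → write _, move right, go to R
R | 0111_[0]1   read 0 → write 0, move left, go to P
P | 0111[_]01   read _ → write 0, move right, go to S
S | 01110[0]1   read 0 → write 1, move left, go to P
P | 0111[0]11   read 0 → write 1, move right, go to S
S | 01111[1]1   read 1 → write 0, move left, go to Q
Q | 0111[1]01   read 1 → write 0, move right, go to Q
Q | 01110[0]1   read 0 → write 1, move right, go to P
P | 011101[1]   read 1 → write _, move left, go to R
R | 01110[1]_
The non-blank tape span at halt is 011101.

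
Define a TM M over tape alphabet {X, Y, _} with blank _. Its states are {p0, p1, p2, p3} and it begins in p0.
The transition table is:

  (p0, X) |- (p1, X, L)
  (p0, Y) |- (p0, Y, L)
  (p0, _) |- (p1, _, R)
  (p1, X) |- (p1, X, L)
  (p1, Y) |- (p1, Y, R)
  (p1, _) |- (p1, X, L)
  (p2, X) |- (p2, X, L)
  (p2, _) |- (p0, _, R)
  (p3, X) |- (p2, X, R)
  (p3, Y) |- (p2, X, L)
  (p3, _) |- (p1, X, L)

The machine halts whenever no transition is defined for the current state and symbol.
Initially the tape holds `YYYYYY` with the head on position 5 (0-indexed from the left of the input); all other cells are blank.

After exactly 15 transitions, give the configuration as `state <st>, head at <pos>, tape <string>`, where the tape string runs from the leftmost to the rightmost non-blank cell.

state p1, head at 6, tape YYYYYYX

state=p0 head=5 tape=_YYYYY[Y]_   (p0,Y)→(p0,Y,L)
state=p0 head=4 tape=_YYYY[Y]Y_   (p0,Y)→(p0,Y,L)
state=p0 head=3 tape=_YYY[Y]YY_   (p0,Y)→(p0,Y,L)
state=p0 head=2 tape=_YY[Y]YYY_   (p0,Y)→(p0,Y,L)
state=p0 head=1 tape=_Y[Y]YYYY_   (p0,Y)→(p0,Y,L)
state=p0 head=0 tape=_[Y]YYYYY_   (p0,Y)→(p0,Y,L)
state=p0 head=-1 tape=[_]YYYYYY_   (p0,_)→(p1,_,R)
state=p1 head=0 tape=_[Y]YYYYY_   (p1,Y)→(p1,Y,R)
state=p1 head=1 tape=_Y[Y]YYYY_   (p1,Y)→(p1,Y,R)
state=p1 head=2 tape=_YY[Y]YYY_   (p1,Y)→(p1,Y,R)
state=p1 head=3 tape=_YYY[Y]YY_   (p1,Y)→(p1,Y,R)
state=p1 head=4 tape=_YYYY[Y]Y_   (p1,Y)→(p1,Y,R)
state=p1 head=5 tape=_YYYYY[Y]_   (p1,Y)→(p1,Y,R)
state=p1 head=6 tape=_YYYYYY[_]   (p1,_)→(p1,X,L)
state=p1 head=5 tape=_YYYYY[Y]X   (p1,Y)→(p1,Y,R)
state=p1 head=6 tape=_YYYYYY[X]
After 15 steps: state p1, head at 6, tape YYYYYYX.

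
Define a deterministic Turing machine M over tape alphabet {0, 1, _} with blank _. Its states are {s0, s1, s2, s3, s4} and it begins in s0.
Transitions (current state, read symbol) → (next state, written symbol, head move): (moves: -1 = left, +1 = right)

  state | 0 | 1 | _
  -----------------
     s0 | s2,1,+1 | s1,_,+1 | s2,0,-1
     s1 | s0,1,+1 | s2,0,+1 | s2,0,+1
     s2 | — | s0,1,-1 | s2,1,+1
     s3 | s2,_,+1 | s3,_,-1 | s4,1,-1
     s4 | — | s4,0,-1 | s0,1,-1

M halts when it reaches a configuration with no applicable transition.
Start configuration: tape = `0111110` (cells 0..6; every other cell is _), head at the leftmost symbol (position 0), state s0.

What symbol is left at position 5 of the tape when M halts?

0

state=s0 head=0 tape=[0]111110   (s0,0)→(s2,1,+1)
state=s2 head=1 tape=1[1]11110   (s2,1)→(s0,1,-1)
state=s0 head=0 tape=[1]111110   (s0,1)→(s1,_,+1)
state=s1 head=1 tape=_[1]11110   (s1,1)→(s2,0,+1)
state=s2 head=2 tape=_0[1]1110   (s2,1)→(s0,1,-1)
state=s0 head=1 tape=_[0]11110   (s0,0)→(s2,1,+1)
state=s2 head=2 tape=_1[1]1110   (s2,1)→(s0,1,-1)
state=s0 head=1 tape=_[1]11110   (s0,1)→(s1,_,+1)
state=s1 head=2 tape=__[1]1110   (s1,1)→(s2,0,+1)
state=s2 head=3 tape=__0[1]110   (s2,1)→(s0,1,-1)
state=s0 head=2 tape=__[0]1110   (s0,0)→(s2,1,+1)
state=s2 head=3 tape=__1[1]110   (s2,1)→(s0,1,-1)
state=s0 head=2 tape=__[1]1110   (s0,1)→(s1,_,+1)
state=s1 head=3 tape=___[1]110   (s1,1)→(s2,0,+1)
state=s2 head=4 tape=___0[1]10   (s2,1)→(s0,1,-1)
state=s0 head=3 tape=___[0]110   (s0,0)→(s2,1,+1)
state=s2 head=4 tape=___1[1]10   (s2,1)→(s0,1,-1)
state=s0 head=3 tape=___[1]110   (s0,1)→(s1,_,+1)
state=s1 head=4 tape=____[1]10   (s1,1)→(s2,0,+1)
state=s2 head=5 tape=____0[1]0   (s2,1)→(s0,1,-1)
state=s0 head=4 tape=____[0]10   (s0,0)→(s2,1,+1)
state=s2 head=5 tape=____1[1]0   (s2,1)→(s0,1,-1)
state=s0 head=4 tape=____[1]10   (s0,1)→(s1,_,+1)
state=s1 head=5 tape=_____[1]0   (s1,1)→(s2,0,+1)
state=s2 head=6 tape=_____0[0]
Cell 5 holds 0 when M halts.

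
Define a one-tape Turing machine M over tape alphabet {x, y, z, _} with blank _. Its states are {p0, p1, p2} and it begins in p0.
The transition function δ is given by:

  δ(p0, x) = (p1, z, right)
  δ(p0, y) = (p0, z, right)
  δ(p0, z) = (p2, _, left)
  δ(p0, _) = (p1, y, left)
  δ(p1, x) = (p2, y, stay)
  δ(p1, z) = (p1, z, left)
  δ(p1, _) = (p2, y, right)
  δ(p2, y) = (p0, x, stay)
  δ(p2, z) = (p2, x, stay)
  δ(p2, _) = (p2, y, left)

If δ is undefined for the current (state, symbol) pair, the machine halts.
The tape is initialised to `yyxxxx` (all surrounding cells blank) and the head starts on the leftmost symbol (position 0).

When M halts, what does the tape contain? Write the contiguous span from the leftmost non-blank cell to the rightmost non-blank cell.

zzzzzzzy

state=p0 head=0 tape=[y]yxxxx__   (p0,y)→(p0,z,right)
state=p0 head=1 tape=z[y]xxxx__   (p0,y)→(p0,z,right)
state=p0 head=2 tape=zz[x]xxx__   (p0,x)→(p1,z,right)
state=p1 head=3 tape=zzz[x]xx__   (p1,x)→(p2,y,stay)
state=p2 head=3 tape=zzz[y]xx__   (p2,y)→(p0,x,stay)
state=p0 head=3 tape=zzz[x]xx__   (p0,x)→(p1,z,right)
state=p1 head=4 tape=zzzz[x]x__   (p1,x)→(p2,y,stay)
state=p2 head=4 tape=zzzz[y]x__   (p2,y)→(p0,x,stay)
state=p0 head=4 tape=zzzz[x]x__   (p0,x)→(p1,z,right)
state=p1 head=5 tape=zzzzz[x]__   (p1,x)→(p2,y,stay)
state=p2 head=5 tape=zzzzz[y]__   (p2,y)→(p0,x,stay)
state=p0 head=5 tape=zzzzz[x]__   (p0,x)→(p1,z,right)
state=p1 head=6 tape=zzzzzz[_]_   (p1,_)→(p2,y,right)
state=p2 head=7 tape=zzzzzzy[_]   (p2,_)→(p2,y,left)
state=p2 head=6 tape=zzzzzz[y]y   (p2,y)→(p0,x,stay)
state=p0 head=6 tape=zzzzzz[x]y   (p0,x)→(p1,z,right)
state=p1 head=7 tape=zzzzzzz[y]
The non-blank tape span at halt is zzzzzzzy.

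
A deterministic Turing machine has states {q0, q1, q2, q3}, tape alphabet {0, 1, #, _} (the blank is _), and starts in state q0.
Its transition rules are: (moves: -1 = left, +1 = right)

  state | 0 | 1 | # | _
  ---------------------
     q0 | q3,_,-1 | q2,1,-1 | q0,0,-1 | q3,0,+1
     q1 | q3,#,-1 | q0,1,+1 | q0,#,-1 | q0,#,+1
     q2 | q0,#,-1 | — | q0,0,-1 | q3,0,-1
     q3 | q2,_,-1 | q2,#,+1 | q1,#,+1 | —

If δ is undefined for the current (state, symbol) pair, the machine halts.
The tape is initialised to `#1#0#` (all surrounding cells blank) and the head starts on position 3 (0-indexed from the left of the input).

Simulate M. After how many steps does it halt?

18

state=q0 head=3 tape=___#1#[0]#   (q0,0)→(q3,_,-1)
state=q3 head=2 tape=___#1[#]_#   (q3,#)→(q1,#,+1)
state=q1 head=3 tape=___#1#[_]#   (q1,_)→(q0,#,+1)
state=q0 head=4 tape=___#1##[#]   (q0,#)→(q0,0,-1)
state=q0 head=3 tape=___#1#[#]0   (q0,#)→(q0,0,-1)
state=q0 head=2 tape=___#1[#]00   (q0,#)→(q0,0,-1)
state=q0 head=1 tape=___#[1]000   (q0,1)→(q2,1,-1)
state=q2 head=0 tape=___[#]1000   (q2,#)→(q0,0,-1)
state=q0 head=-1 tape=__[_]01000   (q0,_)→(q3,0,+1)
state=q3 head=0 tape=__0[0]1000   (q3,0)→(q2,_,-1)
state=q2 head=-1 tape=__[0]_1000   (q2,0)→(q0,#,-1)
state=q0 head=-2 tape=_[_]#_1000   (q0,_)→(q3,0,+1)
state=q3 head=-1 tape=_0[#]_1000   (q3,#)→(q1,#,+1)
state=q1 head=0 tape=_0#[_]1000   (q1,_)→(q0,#,+1)
state=q0 head=1 tape=_0##[1]000   (q0,1)→(q2,1,-1)
state=q2 head=0 tape=_0#[#]1000   (q2,#)→(q0,0,-1)
state=q0 head=-1 tape=_0[#]01000   (q0,#)→(q0,0,-1)
state=q0 head=-2 tape=_[0]001000   (q0,0)→(q3,_,-1)
state=q3 head=-3 tape=[_]_001000
M halts after 18 transitions.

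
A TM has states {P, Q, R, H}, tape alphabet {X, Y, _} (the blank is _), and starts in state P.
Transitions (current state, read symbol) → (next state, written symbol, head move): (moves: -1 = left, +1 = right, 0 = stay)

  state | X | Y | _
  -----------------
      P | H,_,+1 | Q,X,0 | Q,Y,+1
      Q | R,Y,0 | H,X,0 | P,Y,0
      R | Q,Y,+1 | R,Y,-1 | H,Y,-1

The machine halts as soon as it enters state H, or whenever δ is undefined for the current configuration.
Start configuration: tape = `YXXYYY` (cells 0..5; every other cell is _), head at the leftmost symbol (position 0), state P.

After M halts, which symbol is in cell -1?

Y

P | __[Y]XXYYY   read Y → write X, move 0, go to Q
Q | __[X]XXYYY   read X → write Y, move 0, go to R
R | __[Y]XXYYY   read Y → write Y, move -1, go to R
R | _[_]YXXYYY   read _ → write Y, move -1, go to H
H | [_]YYXXYYY
Cell -1 holds Y when M halts.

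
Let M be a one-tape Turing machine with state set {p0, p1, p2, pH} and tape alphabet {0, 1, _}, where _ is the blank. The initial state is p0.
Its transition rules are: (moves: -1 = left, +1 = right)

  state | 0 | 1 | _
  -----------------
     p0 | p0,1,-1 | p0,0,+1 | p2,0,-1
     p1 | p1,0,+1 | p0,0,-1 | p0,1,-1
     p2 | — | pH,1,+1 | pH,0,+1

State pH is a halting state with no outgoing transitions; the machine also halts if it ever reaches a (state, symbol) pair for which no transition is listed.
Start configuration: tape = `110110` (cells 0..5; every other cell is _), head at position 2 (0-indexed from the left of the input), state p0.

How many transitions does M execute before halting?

17

state=p0 head=2 tape=11[0]110_   (p0,0)→(p0,1,-1)
state=p0 head=1 tape=1[1]1110_   (p0,1)→(p0,0,+1)
state=p0 head=2 tape=10[1]110_   (p0,1)→(p0,0,+1)
state=p0 head=3 tape=100[1]10_   (p0,1)→(p0,0,+1)
state=p0 head=4 tape=1000[1]0_   (p0,1)→(p0,0,+1)
state=p0 head=5 tape=10000[0]_   (p0,0)→(p0,1,-1)
state=p0 head=4 tape=1000[0]1_   (p0,0)→(p0,1,-1)
state=p0 head=3 tape=100[0]11_   (p0,0)→(p0,1,-1)
state=p0 head=2 tape=10[0]111_   (p0,0)→(p0,1,-1)
state=p0 head=1 tape=1[0]1111_   (p0,0)→(p0,1,-1)
state=p0 head=0 tape=[1]11111_   (p0,1)→(p0,0,+1)
state=p0 head=1 tape=0[1]1111_   (p0,1)→(p0,0,+1)
state=p0 head=2 tape=00[1]111_   (p0,1)→(p0,0,+1)
state=p0 head=3 tape=000[1]11_   (p0,1)→(p0,0,+1)
state=p0 head=4 tape=0000[1]1_   (p0,1)→(p0,0,+1)
state=p0 head=5 tape=00000[1]_   (p0,1)→(p0,0,+1)
state=p0 head=6 tape=000000[_]   (p0,_)→(p2,0,-1)
state=p2 head=5 tape=00000[0]0
M halts after 17 transitions.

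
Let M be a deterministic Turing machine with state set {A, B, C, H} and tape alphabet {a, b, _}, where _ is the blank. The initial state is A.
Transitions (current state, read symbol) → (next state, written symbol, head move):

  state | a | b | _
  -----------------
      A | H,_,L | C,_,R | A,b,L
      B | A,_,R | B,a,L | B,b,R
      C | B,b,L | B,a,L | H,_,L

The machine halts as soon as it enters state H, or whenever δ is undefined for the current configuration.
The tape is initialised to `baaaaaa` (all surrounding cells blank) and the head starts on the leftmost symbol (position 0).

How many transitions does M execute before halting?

state=A head=0 tape=_[b]aaaaaa   (A,b)→(C,_,R)
state=C head=1 tape=__[a]aaaaa   (C,a)→(B,b,L)
state=B head=0 tape=_[_]baaaaa   (B,_)→(B,b,R)
state=B head=1 tape=_b[b]aaaaa   (B,b)→(B,a,L)
state=B head=0 tape=_[b]aaaaaa   (B,b)→(B,a,L)
state=B head=-1 tape=[_]aaaaaaa   (B,_)→(B,b,R)
state=B head=0 tape=b[a]aaaaaa   (B,a)→(A,_,R)
state=A head=1 tape=b_[a]aaaaa   (A,a)→(H,_,L)
state=H head=0 tape=b[_]_aaaaa
M halts after 8 transitions.

8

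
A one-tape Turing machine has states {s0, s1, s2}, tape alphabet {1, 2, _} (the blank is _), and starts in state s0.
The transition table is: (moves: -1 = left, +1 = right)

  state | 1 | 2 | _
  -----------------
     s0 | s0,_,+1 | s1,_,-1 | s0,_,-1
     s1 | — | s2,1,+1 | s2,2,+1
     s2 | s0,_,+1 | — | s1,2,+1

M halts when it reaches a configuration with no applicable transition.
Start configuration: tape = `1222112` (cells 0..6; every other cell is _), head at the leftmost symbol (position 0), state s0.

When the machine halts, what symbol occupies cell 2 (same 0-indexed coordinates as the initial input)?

state=s0 head=0 tape=[1]222112   (s0,1)→(s0,_,+1)
state=s0 head=1 tape=_[2]22112   (s0,2)→(s1,_,-1)
state=s1 head=0 tape=[_]_22112   (s1,_)→(s2,2,+1)
state=s2 head=1 tape=2[_]22112   (s2,_)→(s1,2,+1)
state=s1 head=2 tape=22[2]2112   (s1,2)→(s2,1,+1)
state=s2 head=3 tape=221[2]112
Cell 2 holds 1 when M halts.

1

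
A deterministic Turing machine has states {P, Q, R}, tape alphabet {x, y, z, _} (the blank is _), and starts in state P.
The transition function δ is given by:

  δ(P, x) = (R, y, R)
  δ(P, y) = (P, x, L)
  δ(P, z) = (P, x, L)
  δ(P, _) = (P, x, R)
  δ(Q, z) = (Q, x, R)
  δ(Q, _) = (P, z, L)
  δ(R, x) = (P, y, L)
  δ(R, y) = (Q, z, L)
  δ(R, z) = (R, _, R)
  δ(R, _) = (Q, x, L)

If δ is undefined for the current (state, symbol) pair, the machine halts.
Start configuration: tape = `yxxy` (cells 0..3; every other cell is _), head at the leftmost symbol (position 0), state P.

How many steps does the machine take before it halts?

P | __[y]xxy   read y → write x, move L, go to P
P | _[_]xxxy   read _ → write x, move R, go to P
P | _x[x]xxy   read x → write y, move R, go to R
R | _xy[x]xy   read x → write y, move L, go to P
P | _x[y]yxy   read y → write x, move L, go to P
P | _[x]xyxy   read x → write y, move R, go to R
R | _y[x]yxy   read x → write y, move L, go to P
P | _[y]yyxy   read y → write x, move L, go to P
P | [_]xyyxy   read _ → write x, move R, go to P
P | x[x]yyxy   read x → write y, move R, go to R
R | xy[y]yxy   read y → write z, move L, go to Q
Q | x[y]zyxy
M halts after 11 transitions.

11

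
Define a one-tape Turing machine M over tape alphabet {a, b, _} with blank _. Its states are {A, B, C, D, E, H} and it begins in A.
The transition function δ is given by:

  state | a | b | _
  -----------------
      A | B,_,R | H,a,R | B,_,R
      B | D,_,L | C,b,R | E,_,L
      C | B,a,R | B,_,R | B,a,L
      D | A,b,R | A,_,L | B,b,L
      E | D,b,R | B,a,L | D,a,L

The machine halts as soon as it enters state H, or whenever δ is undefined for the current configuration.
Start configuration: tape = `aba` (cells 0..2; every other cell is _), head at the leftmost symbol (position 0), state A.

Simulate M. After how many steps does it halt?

state=A head=0 tape=[a]ba__   (A,a)→(B,_,R)
state=B head=1 tape=_[b]a__   (B,b)→(C,b,R)
state=C head=2 tape=_b[a]__   (C,a)→(B,a,R)
state=B head=3 tape=_ba[_]_   (B,_)→(E,_,L)
state=E head=2 tape=_b[a]__   (E,a)→(D,b,R)
state=D head=3 tape=_bb[_]_   (D,_)→(B,b,L)
state=B head=2 tape=_b[b]b_   (B,b)→(C,b,R)
state=C head=3 tape=_bb[b]_   (C,b)→(B,_,R)
state=B head=4 tape=_bb_[_]   (B,_)→(E,_,L)
state=E head=3 tape=_bb[_]_   (E,_)→(D,a,L)
state=D head=2 tape=_b[b]a_   (D,b)→(A,_,L)
state=A head=1 tape=_[b]_a_   (A,b)→(H,a,R)
state=H head=2 tape=_a[_]a_
M halts after 12 transitions.

12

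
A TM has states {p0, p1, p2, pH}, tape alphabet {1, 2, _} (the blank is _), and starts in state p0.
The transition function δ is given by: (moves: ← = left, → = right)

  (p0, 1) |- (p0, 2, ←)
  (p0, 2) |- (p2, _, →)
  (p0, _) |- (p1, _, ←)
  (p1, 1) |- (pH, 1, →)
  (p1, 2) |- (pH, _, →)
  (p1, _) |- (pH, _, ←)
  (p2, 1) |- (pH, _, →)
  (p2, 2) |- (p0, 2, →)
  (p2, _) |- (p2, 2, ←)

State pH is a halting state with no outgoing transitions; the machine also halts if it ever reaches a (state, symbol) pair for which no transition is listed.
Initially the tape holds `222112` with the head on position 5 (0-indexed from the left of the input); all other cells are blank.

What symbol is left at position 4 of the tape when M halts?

p0 | 22211[2]_   read 2 → write _, move →, go to p2
p2 | 22211_[_]   read _ → write 2, move ←, go to p2
p2 | 22211[_]2   read _ → write 2, move ←, go to p2
p2 | 2221[1]22   read 1 → write _, move →, go to pH
pH | 2221_[2]2
Cell 4 holds _ when M halts.

_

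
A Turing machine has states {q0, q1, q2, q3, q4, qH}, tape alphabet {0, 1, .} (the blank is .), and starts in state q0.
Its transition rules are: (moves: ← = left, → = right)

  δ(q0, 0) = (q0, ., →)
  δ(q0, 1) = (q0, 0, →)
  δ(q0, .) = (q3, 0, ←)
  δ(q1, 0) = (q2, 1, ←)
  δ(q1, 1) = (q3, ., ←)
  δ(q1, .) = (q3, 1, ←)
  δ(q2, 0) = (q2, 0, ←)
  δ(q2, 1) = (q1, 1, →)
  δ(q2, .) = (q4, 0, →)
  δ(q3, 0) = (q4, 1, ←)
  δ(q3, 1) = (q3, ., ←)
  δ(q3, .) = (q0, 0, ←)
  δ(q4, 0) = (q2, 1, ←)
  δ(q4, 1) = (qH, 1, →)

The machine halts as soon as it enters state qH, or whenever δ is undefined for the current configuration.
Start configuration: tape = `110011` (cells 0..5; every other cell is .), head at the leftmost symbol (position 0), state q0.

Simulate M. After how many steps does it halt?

state=q0 head=0 tape=[1]10011.   (q0,1)→(q0,0,→)
state=q0 head=1 tape=0[1]0011.   (q0,1)→(q0,0,→)
state=q0 head=2 tape=00[0]011.   (q0,0)→(q0,.,→)
state=q0 head=3 tape=00.[0]11.   (q0,0)→(q0,.,→)
state=q0 head=4 tape=00..[1]1.   (q0,1)→(q0,0,→)
state=q0 head=5 tape=00..0[1].   (q0,1)→(q0,0,→)
state=q0 head=6 tape=00..00[.]   (q0,.)→(q3,0,←)
state=q3 head=5 tape=00..0[0]0   (q3,0)→(q4,1,←)
state=q4 head=4 tape=00..[0]10   (q4,0)→(q2,1,←)
state=q2 head=3 tape=00.[.]110   (q2,.)→(q4,0,→)
state=q4 head=4 tape=00.0[1]10   (q4,1)→(qH,1,→)
state=qH head=5 tape=00.01[1]0
M halts after 11 transitions.

11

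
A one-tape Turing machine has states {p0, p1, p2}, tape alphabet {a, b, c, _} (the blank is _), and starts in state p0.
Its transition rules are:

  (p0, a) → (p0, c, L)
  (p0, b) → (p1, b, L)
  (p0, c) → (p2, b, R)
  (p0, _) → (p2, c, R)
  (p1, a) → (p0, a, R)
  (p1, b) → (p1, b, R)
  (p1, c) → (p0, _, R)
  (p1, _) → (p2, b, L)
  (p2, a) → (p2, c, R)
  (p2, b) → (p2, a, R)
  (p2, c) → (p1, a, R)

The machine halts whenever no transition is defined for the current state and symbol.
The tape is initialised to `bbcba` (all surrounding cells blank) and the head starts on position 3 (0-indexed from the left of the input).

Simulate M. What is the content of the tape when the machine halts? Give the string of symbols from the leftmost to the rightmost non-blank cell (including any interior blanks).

baaac

state=p0 head=3 tape=bbc[b]a_   (p0,b)→(p1,b,L)
state=p1 head=2 tape=bb[c]ba_   (p1,c)→(p0,_,R)
state=p0 head=3 tape=bb_[b]a_   (p0,b)→(p1,b,L)
state=p1 head=2 tape=bb[_]ba_   (p1,_)→(p2,b,L)
state=p2 head=1 tape=b[b]bba_   (p2,b)→(p2,a,R)
state=p2 head=2 tape=ba[b]ba_   (p2,b)→(p2,a,R)
state=p2 head=3 tape=baa[b]a_   (p2,b)→(p2,a,R)
state=p2 head=4 tape=baaa[a]_   (p2,a)→(p2,c,R)
state=p2 head=5 tape=baaac[_]
The non-blank tape span at halt is baaac.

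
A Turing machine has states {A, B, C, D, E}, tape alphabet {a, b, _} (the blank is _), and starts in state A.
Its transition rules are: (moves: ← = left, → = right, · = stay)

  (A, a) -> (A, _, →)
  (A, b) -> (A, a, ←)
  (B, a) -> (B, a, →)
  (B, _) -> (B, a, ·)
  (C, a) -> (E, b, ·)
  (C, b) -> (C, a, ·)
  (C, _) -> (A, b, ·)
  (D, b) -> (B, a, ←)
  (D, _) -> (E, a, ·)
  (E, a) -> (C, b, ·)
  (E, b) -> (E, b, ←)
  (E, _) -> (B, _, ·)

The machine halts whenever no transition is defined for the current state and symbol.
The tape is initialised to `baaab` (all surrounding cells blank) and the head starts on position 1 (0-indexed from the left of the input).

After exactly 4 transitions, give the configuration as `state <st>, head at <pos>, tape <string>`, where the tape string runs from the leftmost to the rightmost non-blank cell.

state A, head at 3, tape b___a

A | b[a]aab   read a → write _, move →, go to A
A | b_[a]ab   read a → write _, move →, go to A
A | b__[a]b   read a → write _, move →, go to A
A | b___[b]   read b → write a, move ←, go to A
A | b__[_]a
After 4 steps: state A, head at 3, tape b___a.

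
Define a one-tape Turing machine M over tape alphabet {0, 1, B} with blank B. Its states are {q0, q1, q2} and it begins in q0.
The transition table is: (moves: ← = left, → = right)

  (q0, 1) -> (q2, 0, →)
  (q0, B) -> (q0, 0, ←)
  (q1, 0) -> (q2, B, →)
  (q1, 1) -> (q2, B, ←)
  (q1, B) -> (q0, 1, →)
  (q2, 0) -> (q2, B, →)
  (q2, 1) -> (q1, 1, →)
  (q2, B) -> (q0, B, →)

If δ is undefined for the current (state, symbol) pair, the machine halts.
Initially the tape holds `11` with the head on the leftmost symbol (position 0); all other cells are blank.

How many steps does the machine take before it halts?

10

q0 | [1]1BBBB   read 1 → write 0, move →, go to q2
q2 | 0[1]BBBB   read 1 → write 1, move →, go to q1
q1 | 01[B]BBB   read B → write 1, move →, go to q0
q0 | 011[B]BB   read B → write 0, move ←, go to q0
q0 | 01[1]0BB   read 1 → write 0, move →, go to q2
q2 | 010[0]BB   read 0 → write B, move →, go to q2
q2 | 010B[B]B   read B → write B, move →, go to q0
q0 | 010BB[B]   read B → write 0, move ←, go to q0
q0 | 010B[B]0   read B → write 0, move ←, go to q0
q0 | 010[B]00   read B → write 0, move ←, go to q0
q0 | 01[0]000
M halts after 10 transitions.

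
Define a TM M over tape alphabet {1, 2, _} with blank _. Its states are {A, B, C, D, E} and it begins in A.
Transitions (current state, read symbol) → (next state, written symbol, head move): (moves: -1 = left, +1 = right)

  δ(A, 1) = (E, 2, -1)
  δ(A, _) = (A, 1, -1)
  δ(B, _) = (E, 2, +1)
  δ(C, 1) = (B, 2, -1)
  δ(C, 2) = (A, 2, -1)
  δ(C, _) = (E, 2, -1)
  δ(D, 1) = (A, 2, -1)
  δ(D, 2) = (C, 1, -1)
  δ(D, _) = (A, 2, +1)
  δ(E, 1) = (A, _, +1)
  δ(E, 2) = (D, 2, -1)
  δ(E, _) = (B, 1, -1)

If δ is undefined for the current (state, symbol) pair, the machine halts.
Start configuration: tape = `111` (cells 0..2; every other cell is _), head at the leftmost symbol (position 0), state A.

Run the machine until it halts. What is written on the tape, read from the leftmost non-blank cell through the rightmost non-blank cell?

2_211

A | __[1]11   read 1 → write 2, move -1, go to E
E | _[_]211   read _ → write 1, move -1, go to B
B | [_]1211   read _ → write 2, move +1, go to E
E | 2[1]211   read 1 → write _, move +1, go to A
A | 2_[2]11
The non-blank tape span at halt is 2_211.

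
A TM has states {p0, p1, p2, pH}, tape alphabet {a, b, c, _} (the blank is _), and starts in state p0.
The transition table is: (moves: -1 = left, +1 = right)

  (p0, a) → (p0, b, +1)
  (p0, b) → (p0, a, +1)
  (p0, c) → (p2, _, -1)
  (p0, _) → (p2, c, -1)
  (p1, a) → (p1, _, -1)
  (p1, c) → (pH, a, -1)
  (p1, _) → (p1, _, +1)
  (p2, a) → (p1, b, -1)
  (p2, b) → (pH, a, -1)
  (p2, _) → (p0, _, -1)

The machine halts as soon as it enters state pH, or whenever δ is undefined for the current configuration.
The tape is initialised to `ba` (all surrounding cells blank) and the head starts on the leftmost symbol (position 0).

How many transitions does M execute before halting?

state=p0 head=0 tape=[b]a_   (p0,b)→(p0,a,+1)
state=p0 head=1 tape=a[a]_   (p0,a)→(p0,b,+1)
state=p0 head=2 tape=ab[_]   (p0,_)→(p2,c,-1)
state=p2 head=1 tape=a[b]c   (p2,b)→(pH,a,-1)
state=pH head=0 tape=[a]ac
M halts after 4 transitions.

4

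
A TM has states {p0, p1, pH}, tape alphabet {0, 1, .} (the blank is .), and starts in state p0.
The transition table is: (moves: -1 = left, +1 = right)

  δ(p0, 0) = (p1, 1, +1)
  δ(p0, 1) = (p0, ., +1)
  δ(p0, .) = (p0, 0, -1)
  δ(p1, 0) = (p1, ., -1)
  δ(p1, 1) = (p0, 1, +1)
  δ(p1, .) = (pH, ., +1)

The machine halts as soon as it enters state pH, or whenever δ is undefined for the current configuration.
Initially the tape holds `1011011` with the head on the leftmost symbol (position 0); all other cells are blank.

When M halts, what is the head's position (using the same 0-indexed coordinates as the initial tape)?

p0 | [1]011011...   read 1 → write ., move +1, go to p0
p0 | .[0]11011...   read 0 → write 1, move +1, go to p1
p1 | .1[1]1011...   read 1 → write 1, move +1, go to p0
p0 | .11[1]011...   read 1 → write ., move +1, go to p0
p0 | .11.[0]11...   read 0 → write 1, move +1, go to p1
p1 | .11.1[1]1...   read 1 → write 1, move +1, go to p0
p0 | .11.11[1]...   read 1 → write ., move +1, go to p0
p0 | .11.11.[.]..   read . → write 0, move -1, go to p0
p0 | .11.11[.]0..   read . → write 0, move -1, go to p0
p0 | .11.1[1]00..   read 1 → write ., move +1, go to p0
p0 | .11.1.[0]0..   read 0 → write 1, move +1, go to p1
p1 | .11.1.1[0]..   read 0 → write ., move -1, go to p1
p1 | .11.1.[1]...   read 1 → write 1, move +1, go to p0
p0 | .11.1.1[.]..   read . → write 0, move -1, go to p0
p0 | .11.1.[1]0..   read 1 → write ., move +1, go to p0
p0 | .11.1..[0]..   read 0 → write 1, move +1, go to p1
p1 | .11.1..1[.].   read . → write ., move +1, go to pH
pH | .11.1..1.[.]
At halt the head is at cell 9.

9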